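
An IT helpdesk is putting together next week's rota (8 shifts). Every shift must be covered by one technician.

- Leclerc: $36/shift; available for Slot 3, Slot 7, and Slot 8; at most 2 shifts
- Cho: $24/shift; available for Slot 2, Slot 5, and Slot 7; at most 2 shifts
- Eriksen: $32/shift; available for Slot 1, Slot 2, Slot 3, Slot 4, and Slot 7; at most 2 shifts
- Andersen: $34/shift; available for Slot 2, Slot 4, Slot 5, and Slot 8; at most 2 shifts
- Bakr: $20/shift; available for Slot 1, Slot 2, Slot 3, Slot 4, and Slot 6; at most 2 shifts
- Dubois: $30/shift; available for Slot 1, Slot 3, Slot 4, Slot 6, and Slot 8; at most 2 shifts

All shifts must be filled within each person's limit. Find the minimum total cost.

$212

Picking the cheapest available technician for each shift independently would cost $178, but that ignores the shift limits.
An optimal schedule: Slot 1→Bakr, Slot 2→Eriksen, Slot 3→Dubois, Slot 4→Eriksen, Slot 5→Cho, Slot 6→Bakr, Slot 7→Cho, Slot 8→Dubois.
Total: 20 + 32 + 30 + 32 + 24 + 20 + 24 + 30 = $212.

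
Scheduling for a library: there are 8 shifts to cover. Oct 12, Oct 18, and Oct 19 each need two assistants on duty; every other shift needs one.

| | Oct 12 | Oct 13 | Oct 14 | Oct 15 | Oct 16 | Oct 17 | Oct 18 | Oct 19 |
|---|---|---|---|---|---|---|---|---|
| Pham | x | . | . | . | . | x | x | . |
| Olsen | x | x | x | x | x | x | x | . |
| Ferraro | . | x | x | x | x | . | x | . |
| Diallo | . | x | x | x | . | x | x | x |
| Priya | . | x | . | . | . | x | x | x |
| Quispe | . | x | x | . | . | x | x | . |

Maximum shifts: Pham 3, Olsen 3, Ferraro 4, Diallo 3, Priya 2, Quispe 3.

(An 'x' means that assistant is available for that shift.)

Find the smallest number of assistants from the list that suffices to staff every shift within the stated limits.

4

11 slots to fill and no one can take more than 4, so at least ⌈11/4⌉ = 3 assistants are needed.
Any 3 assistants together have capacity at most 4+3+3 = 10 < 11 slots, so 3 can never suffice.
Pham, Olsen, Diallo, and Priya alone can cover everything: Oct 12→Pham+Olsen, Oct 13→Diallo, Oct 14→Olsen, Oct 15→Diallo, Oct 16→Olsen, Oct 17→Pham, Oct 18→Pham+Priya, Oct 19→Diallo+Priya.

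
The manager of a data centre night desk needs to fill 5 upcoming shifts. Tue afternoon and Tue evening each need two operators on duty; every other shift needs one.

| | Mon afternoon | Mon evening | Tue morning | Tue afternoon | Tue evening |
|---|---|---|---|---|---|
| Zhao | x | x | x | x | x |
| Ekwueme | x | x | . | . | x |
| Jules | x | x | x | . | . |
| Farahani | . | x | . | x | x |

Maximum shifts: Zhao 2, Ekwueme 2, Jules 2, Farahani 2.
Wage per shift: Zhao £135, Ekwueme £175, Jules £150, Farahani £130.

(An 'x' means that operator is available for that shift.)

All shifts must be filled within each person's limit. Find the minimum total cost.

Tue afternoon can only be covered by Zhao and Farahani, so that assignment is forced.
Picking the cheapest available operator for each shift independently would cost £930, but that ignores the shift limits.
An optimal schedule: Mon afternoon→Jules, Mon evening→Jules, Tue morning→Zhao, Tue afternoon→Farahani+Zhao, Tue evening→Farahani+Ekwueme.
Total: 150 + 150 + 135 + 130 + 135 + 130 + 175 = £1005.

£1005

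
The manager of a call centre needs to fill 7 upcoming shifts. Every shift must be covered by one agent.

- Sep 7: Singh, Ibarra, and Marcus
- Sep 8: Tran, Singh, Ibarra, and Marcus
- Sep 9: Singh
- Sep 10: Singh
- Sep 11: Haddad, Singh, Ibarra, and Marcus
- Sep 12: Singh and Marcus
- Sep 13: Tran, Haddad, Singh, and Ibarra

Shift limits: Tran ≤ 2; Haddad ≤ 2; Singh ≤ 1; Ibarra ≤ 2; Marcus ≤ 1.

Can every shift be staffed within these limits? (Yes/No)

Total capacity is 8 and 7 slots are needed, so capacity alone doesn't rule it out.
Shifts {Sep 9, Sep 10} need 2 worker-slots in total, but the agents available for any of those shifts (Singh) can supply at most 1 among them. So no valid schedule exists.

No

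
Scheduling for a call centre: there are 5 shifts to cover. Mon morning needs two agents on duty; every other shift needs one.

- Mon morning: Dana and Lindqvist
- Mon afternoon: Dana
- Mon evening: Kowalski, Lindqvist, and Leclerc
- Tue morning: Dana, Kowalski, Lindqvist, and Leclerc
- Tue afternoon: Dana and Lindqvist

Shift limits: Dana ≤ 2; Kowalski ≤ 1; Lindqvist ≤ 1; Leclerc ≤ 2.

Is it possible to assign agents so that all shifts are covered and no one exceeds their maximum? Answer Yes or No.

Total capacity is 6 and 6 slots are needed, so capacity alone doesn't rule it out.
Shifts {Mon morning, Mon afternoon, Tue afternoon} need 4 worker-slots in total, but the agents available for any of those shifts (Dana and Lindqvist) can supply at most 3 among them. So no valid schedule exists.

No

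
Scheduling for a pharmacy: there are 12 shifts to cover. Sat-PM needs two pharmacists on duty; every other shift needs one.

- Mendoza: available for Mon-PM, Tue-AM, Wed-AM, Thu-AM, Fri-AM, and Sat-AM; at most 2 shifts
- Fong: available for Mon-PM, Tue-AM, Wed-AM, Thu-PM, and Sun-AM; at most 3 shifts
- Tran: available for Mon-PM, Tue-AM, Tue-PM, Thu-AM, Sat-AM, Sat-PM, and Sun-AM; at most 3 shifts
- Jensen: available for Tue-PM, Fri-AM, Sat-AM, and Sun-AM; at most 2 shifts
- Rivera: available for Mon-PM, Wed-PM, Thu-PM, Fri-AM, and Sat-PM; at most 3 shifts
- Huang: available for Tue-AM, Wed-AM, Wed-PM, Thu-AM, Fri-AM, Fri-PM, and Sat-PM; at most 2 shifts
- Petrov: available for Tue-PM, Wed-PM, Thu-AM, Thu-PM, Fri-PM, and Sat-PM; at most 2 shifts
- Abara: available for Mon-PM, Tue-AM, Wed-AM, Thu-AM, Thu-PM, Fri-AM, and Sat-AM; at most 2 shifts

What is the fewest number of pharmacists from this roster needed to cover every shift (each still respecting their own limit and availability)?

5

13 slots to fill and no one can take more than 3, so at least ⌈13/3⌉ = 5 pharmacists are needed.
Mendoza, Fong, Tran, Rivera, and Huang alone can cover everything: Mon-PM→Fong, Tue-AM→Huang, Tue-PM→Tran, Wed-AM→Mendoza, Wed-PM→Rivera, Thu-AM→Tran, Thu-PM→Fong, Fri-AM→Rivera, Fri-PM→Huang, Sat-AM→Mendoza, Sat-PM→Tran+Rivera, Sun-AM→Fong.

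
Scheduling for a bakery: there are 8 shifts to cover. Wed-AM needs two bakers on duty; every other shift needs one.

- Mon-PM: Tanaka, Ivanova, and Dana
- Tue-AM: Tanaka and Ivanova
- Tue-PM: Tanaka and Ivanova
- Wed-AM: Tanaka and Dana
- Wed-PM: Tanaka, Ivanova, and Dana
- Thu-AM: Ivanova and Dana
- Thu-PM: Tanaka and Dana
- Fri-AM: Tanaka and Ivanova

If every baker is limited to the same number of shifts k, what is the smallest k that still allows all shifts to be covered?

3

With 3 bakers and 9 worker-slots to fill, someone must work at least ⌈9/3⌉ = 3 shifts, so k ≥ 3.
k = 3 works: Mon-PM→Ivanova, Tue-AM→Tanaka, Tue-PM→Tanaka, Wed-AM→Tanaka+Dana, Wed-PM→Dana, Thu-AM→Ivanova, Thu-PM→Dana, Fri-AM→Ivanova.
Loads: Tanaka 3, Ivanova 3, Dana 3 — all ≤ 3.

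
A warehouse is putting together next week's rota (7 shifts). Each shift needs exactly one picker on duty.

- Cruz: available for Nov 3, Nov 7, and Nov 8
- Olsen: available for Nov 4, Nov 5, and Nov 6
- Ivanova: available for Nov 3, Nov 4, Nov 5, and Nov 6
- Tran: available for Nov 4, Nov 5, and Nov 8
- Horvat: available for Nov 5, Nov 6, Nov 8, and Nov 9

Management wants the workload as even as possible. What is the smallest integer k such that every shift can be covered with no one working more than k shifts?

With 5 pickers and 7 worker-slots to fill, someone must work at least ⌈7/5⌉ = 2 shifts, so k ≥ 2.
k = 2 works: Nov 3→Cruz, Nov 4→Olsen, Nov 5→Ivanova, Nov 6→Olsen, Nov 7→Cruz, Nov 8→Tran, Nov 9→Horvat.
Loads: Cruz 2, Olsen 2, Ivanova 1, Tran 1, Horvat 1 — all ≤ 2.

2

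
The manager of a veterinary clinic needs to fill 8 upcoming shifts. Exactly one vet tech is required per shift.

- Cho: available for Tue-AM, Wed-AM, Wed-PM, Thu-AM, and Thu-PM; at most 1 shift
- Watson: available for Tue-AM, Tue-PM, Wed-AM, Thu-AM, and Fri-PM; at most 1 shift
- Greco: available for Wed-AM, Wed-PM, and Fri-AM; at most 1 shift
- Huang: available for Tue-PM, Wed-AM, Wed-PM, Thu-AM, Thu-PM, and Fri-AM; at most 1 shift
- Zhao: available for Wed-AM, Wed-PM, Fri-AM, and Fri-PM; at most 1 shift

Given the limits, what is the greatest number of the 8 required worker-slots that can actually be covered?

Total capacity across all vet techs is 1+1+1+1+1 = 5, and 8 slots are needed, so at most 5 can be filled.
An assignment achieving 5: Tue-AM→Cho, Tue-PM→Watson, Thu-PM→Huang, Fri-AM→Greco, Fri-PM→Zhao.
Loads: Cho 1/1, Watson 1/1, Greco 1/1, Huang 1/1, Zhao 1/1.

5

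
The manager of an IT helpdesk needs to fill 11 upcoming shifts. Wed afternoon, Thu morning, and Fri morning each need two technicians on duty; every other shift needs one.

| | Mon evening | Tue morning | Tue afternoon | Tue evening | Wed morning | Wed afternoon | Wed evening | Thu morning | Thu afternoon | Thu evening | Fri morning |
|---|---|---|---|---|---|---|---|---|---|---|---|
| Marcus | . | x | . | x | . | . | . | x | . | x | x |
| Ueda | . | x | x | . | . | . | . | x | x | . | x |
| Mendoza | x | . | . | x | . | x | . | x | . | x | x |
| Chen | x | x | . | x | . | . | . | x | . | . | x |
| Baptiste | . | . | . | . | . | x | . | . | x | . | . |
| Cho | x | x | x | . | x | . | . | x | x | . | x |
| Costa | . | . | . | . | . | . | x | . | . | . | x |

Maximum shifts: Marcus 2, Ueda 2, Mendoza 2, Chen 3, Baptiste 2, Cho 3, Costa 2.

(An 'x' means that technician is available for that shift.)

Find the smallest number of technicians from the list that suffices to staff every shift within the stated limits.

6

14 slots to fill and no one can take more than 3, so at least ⌈14/3⌉ = 5 technicians are needed.
Any 5 technicians together have capacity at most 3+3+2+2+2 = 12 < 14 slots, so 5 can never suffice.
Marcus, Mendoza, Chen, Baptiste, Cho, and Costa alone can cover everything: Mon evening→Mendoza, Tue morning→Marcus, Tue afternoon→Cho, Tue evening→Chen, Wed morning→Cho, Wed afternoon→Mendoza+Baptiste, Wed evening→Costa, Thu morning→Chen+Cho, Thu afternoon→Baptiste, Thu evening→Marcus, Fri morning→Chen+Costa.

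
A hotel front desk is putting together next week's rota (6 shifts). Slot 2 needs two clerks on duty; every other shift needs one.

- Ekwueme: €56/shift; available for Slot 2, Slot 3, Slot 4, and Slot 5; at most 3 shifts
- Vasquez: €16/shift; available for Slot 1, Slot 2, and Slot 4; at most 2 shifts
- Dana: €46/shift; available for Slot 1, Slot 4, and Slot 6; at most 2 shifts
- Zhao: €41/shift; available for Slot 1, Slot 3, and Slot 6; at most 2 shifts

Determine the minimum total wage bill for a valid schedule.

Slot 2 can only be covered by Ekwueme and Vasquez, so that assignment is forced.
Slot 5 can only be covered by Ekwueme, so that assignment is forced.
Picking the cheapest available clerk for each shift independently would cost €242, but that ignores the shift limits.
An optimal schedule: Slot 1→Vasquez, Slot 2→Vasquez+Ekwueme, Slot 3→Zhao, Slot 4→Dana, Slot 5→Ekwueme, Slot 6→Zhao.
Total: 16 + 16 + 56 + 41 + 46 + 56 + 41 = €272.

€272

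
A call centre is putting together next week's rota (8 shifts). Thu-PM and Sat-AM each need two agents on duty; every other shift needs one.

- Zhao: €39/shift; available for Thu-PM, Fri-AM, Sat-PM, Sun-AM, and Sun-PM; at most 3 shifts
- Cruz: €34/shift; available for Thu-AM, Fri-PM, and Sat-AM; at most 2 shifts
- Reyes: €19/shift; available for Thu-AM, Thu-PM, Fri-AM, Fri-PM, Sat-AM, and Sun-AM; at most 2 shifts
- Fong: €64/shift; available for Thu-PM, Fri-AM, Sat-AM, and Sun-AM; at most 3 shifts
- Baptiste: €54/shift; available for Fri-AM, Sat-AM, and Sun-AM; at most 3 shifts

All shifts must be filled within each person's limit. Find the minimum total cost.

€385

Sat-PM can only be covered by Zhao, so that assignment is forced.
Sun-PM can only be covered by Zhao, so that assignment is forced.
Picking the cheapest available agent for each shift independently would cost €265, but that ignores the shift limits.
An optimal schedule: Thu-AM→Reyes, Thu-PM→Reyes+Zhao, Fri-AM→Baptiste, Fri-PM→Cruz, Sat-AM→Cruz+Baptiste, Sat-PM→Zhao, Sun-AM→Baptiste, Sun-PM→Zhao.
Total: 19 + 19 + 39 + 54 + 34 + 34 + 54 + 39 + 54 + 39 = €385.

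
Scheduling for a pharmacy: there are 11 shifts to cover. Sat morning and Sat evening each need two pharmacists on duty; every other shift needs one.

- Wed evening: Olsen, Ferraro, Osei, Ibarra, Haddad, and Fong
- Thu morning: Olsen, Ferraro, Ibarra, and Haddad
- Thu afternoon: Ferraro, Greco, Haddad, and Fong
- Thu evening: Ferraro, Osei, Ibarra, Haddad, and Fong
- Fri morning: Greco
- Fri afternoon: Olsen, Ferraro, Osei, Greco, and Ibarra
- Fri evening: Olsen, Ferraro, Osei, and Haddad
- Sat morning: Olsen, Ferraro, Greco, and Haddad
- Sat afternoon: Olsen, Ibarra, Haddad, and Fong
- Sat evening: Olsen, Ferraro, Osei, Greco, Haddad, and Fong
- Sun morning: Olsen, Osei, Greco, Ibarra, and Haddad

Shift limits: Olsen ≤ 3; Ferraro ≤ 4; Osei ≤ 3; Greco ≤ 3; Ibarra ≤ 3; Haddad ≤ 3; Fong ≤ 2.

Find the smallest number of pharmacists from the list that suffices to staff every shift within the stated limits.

4

13 slots to fill and no one can take more than 4, so at least ⌈13/4⌉ = 4 pharmacists are needed.
Olsen, Ferraro, Osei, and Greco alone can cover everything: Wed evening→Olsen, Thu morning→Olsen, Thu afternoon→Ferraro, Thu evening→Ferraro, Fri morning→Greco, Fri afternoon→Osei, Fri evening→Ferraro, Sat morning→Ferraro+Greco, Sat afternoon→Olsen, Sat evening→Osei+Greco, Sun morning→Osei.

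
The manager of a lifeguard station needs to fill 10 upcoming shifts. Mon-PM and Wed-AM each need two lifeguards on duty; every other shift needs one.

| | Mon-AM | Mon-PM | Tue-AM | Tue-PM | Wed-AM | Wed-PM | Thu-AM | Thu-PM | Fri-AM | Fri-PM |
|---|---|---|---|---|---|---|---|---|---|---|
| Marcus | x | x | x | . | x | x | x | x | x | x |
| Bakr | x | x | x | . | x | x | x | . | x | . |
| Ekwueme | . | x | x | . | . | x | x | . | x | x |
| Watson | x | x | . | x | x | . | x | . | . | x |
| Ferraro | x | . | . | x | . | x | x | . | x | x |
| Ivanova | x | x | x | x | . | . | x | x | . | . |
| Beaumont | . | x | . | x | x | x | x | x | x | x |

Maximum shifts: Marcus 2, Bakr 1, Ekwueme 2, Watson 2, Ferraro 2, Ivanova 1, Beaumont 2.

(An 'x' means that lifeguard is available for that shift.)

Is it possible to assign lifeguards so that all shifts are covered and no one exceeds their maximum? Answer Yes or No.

Yes

One valid schedule: Mon-AM→Bakr, Mon-PM→Ivanova+Beaumont, Tue-AM→Marcus, Tue-PM→Watson, Wed-AM→Watson+Beaumont, Wed-PM→Ekwueme, Thu-AM→Ferraro, Thu-PM→Marcus, Fri-AM→Ekwueme, Fri-PM→Ferraro.
Loads: Marcus 2/2, Bakr 1/1, Ekwueme 2/2, Watson 2/2, Ferraro 2/2, Ivanova 1/1, Beaumont 2/2 — all within limits.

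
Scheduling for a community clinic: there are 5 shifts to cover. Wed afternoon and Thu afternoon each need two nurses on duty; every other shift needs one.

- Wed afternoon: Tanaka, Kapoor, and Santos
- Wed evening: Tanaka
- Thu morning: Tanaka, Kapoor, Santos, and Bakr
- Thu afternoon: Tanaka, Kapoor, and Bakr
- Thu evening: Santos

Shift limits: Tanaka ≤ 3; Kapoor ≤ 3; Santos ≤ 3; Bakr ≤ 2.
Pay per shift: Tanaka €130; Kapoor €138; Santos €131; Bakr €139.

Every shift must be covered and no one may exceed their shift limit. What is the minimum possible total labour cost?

Wed evening can only be covered by Tanaka, so that assignment is forced.
Thu evening can only be covered by Santos, so that assignment is forced.
Picking the cheapest available nurse for each shift independently would cost €920, but that ignores the shift limits.
An optimal schedule: Wed afternoon→Tanaka+Santos, Wed evening→Tanaka, Thu morning→Santos, Thu afternoon→Tanaka+Kapoor, Thu evening→Santos.
Total: 130 + 131 + 130 + 131 + 130 + 138 + 131 = €921.

€921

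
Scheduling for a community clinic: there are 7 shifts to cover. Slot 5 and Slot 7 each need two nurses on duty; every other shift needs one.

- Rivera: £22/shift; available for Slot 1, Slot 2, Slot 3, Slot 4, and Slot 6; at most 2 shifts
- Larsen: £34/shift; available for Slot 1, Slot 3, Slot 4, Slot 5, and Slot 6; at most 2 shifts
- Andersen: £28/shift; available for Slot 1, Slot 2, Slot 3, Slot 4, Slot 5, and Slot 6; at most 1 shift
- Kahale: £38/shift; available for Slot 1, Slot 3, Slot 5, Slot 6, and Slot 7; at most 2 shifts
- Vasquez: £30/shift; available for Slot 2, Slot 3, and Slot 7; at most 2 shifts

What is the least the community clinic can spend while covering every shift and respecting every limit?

£276

Slot 7 can only be covered by Kahale and Vasquez, so that assignment is forced.
Picking the cheapest available nurse for each shift independently would cost £240, but that ignores the shift limits.
An optimal schedule: Slot 1→Larsen, Slot 2→Rivera, Slot 3→Vasquez, Slot 4→Rivera, Slot 5→Larsen+Andersen, Slot 6→Kahale, Slot 7→Kahale+Vasquez.
Total: 34 + 22 + 30 + 22 + 34 + 28 + 38 + 38 + 30 = £276.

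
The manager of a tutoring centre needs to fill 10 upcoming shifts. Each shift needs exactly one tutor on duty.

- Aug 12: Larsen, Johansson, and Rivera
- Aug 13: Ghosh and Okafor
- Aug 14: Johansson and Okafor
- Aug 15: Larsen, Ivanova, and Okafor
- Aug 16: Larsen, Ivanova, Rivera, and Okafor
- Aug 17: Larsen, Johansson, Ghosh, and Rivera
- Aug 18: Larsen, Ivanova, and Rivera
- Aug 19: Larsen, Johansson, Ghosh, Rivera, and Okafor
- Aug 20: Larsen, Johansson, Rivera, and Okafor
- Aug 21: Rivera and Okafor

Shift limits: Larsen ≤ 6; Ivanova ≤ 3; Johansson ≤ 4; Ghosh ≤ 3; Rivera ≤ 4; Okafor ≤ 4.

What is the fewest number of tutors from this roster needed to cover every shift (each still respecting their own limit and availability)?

10 slots to fill and no one can take more than 6, so at least ⌈10/6⌉ = 2 tutors are needed.
Larsen and Okafor alone can cover everything: Aug 12→Larsen, Aug 13→Okafor, Aug 14→Okafor, Aug 15→Larsen, Aug 16→Larsen, Aug 17→Larsen, Aug 18→Larsen, Aug 19→Larsen, Aug 20→Okafor, Aug 21→Okafor.

2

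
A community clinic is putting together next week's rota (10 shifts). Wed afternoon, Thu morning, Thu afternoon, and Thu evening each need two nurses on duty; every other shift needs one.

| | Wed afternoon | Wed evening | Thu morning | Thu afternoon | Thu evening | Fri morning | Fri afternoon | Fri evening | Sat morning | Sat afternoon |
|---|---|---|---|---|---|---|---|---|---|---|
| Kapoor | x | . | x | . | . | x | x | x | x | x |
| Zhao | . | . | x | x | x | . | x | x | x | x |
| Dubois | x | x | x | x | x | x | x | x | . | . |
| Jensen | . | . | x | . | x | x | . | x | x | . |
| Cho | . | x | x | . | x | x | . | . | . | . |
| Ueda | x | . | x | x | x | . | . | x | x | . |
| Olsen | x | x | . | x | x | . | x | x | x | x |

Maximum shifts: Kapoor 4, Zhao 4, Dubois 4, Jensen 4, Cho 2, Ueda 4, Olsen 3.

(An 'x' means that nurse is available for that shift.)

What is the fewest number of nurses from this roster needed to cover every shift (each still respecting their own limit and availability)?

14 slots to fill and no one can take more than 4, so at least ⌈14/4⌉ = 4 nurses are needed.
Kapoor, Zhao, Dubois, and Jensen alone can cover everything: Wed afternoon→Kapoor+Dubois, Wed evening→Dubois, Thu morning→Zhao+Jensen, Thu afternoon→Zhao+Dubois, Thu evening→Zhao+Dubois, Fri morning→Kapoor, Fri afternoon→Kapoor, Fri evening→Jensen, Sat morning→Zhao, Sat afternoon→Kapoor.

4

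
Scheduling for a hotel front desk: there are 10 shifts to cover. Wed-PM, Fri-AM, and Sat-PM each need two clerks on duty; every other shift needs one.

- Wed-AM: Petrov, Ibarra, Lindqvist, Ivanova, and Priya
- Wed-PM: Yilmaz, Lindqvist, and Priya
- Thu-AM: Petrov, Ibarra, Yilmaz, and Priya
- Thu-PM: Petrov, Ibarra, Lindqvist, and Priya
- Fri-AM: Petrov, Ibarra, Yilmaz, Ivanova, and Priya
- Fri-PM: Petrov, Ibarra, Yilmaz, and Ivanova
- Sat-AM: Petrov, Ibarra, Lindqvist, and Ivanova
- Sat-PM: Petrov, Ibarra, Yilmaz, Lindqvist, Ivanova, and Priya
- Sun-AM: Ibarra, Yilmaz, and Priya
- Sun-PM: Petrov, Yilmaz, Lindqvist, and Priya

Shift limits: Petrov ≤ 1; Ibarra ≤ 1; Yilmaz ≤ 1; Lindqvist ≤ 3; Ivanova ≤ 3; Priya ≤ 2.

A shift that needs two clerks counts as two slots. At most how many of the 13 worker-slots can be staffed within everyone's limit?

Total capacity across all clerks is 1+1+1+3+3+2 = 11, and 13 slots are needed, so at most 11 can be filled.
An assignment achieving 11: Wed-AM→Ivanova, Wed-PM→Yilmaz+Lindqvist, Thu-AM→Petrov, Thu-PM→Lindqvist, Fri-AM→Ivanova+Priya, Fri-PM→Ivanova, Sat-AM→Lindqvist, Sun-AM→Ibarra, Sun-PM→Priya.
Loads: Petrov 1/1, Ibarra 1/1, Yilmaz 1/1, Lindqvist 3/3, Ivanova 3/3, Priya 2/2.

11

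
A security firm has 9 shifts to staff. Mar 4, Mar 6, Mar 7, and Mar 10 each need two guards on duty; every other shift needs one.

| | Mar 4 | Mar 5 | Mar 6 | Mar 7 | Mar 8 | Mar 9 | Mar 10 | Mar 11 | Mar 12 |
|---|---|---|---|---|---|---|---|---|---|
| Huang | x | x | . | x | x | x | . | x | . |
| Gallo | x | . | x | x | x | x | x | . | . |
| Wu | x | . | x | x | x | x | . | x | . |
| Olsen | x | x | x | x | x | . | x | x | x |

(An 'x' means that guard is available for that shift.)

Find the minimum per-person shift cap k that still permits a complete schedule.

With 4 guards and 13 worker-slots to fill, someone must work at least ⌈13/4⌉ = 4 shifts, so k ≥ 4.
k = 4 works: Mar 4→Gallo+Wu, Mar 5→Huang, Mar 6→Gallo+Wu, Mar 7→Gallo+Wu, Mar 8→Huang, Mar 9→Huang, Mar 10→Gallo+Olsen, Mar 11→Huang, Mar 12→Olsen.
Loads: Huang 4, Gallo 4, Wu 3, Olsen 2 — all ≤ 4.

4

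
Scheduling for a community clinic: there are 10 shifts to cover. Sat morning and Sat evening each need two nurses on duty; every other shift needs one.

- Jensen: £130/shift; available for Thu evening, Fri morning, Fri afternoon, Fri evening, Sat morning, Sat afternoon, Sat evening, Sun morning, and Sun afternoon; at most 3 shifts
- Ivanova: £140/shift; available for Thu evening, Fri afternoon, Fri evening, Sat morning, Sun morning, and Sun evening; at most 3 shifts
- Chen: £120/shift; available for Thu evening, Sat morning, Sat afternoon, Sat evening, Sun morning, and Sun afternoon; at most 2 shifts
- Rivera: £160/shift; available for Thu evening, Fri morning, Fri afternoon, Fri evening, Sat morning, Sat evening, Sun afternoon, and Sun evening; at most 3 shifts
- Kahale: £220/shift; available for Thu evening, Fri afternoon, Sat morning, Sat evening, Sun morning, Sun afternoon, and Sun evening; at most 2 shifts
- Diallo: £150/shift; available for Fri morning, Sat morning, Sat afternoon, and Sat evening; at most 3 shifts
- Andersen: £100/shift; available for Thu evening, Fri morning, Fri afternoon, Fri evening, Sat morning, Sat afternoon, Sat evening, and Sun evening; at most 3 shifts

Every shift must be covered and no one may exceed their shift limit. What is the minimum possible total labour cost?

Picking the cheapest available nurse for each shift independently would cost £1280, but that ignores the shift limits.
An optimal schedule: Thu evening→Ivanova, Fri morning→Andersen, Fri afternoon→Jensen, Fri evening→Andersen, Sat morning→Jensen+Ivanova, Sat afternoon→Andersen, Sat evening→Jensen+Diallo, Sun morning→Chen, Sun afternoon→Chen, Sun evening→Ivanova.
Total: 140 + 100 + 130 + 100 + 130 + 140 + 100 + 130 + 150 + 120 + 120 + 140 = £1500.

£1500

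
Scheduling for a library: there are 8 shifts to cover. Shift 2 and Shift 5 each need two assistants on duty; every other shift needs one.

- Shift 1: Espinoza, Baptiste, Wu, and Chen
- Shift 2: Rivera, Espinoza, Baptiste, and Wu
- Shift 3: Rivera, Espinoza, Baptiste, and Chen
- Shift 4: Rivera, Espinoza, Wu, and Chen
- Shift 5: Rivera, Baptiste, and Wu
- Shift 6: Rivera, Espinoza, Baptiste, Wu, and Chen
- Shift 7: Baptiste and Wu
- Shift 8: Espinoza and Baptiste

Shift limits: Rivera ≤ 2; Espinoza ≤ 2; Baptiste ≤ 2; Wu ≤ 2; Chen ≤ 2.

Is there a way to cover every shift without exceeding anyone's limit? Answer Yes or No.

Yes

One valid schedule: Shift 1→Espinoza, Shift 2→Rivera+Wu, Shift 3→Chen, Shift 4→Wu, Shift 5→Rivera+Baptiste, Shift 6→Chen, Shift 7→Baptiste, Shift 8→Espinoza.
Loads: Rivera 2/2, Espinoza 2/2, Baptiste 2/2, Wu 2/2, Chen 2/2 — all within limits.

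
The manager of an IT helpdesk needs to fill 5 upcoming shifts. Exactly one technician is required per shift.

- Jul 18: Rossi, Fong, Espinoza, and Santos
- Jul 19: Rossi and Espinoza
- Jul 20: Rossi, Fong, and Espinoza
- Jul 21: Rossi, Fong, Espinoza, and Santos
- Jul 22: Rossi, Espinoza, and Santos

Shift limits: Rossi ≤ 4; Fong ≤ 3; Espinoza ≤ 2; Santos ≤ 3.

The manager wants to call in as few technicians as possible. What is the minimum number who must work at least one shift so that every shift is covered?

5 slots to fill and no one can take more than 4, so at least ⌈5/4⌉ = 2 technicians are needed.
Rossi and Fong alone can cover everything: Jul 18→Rossi, Jul 19→Rossi, Jul 20→Rossi, Jul 21→Fong, Jul 22→Rossi.

2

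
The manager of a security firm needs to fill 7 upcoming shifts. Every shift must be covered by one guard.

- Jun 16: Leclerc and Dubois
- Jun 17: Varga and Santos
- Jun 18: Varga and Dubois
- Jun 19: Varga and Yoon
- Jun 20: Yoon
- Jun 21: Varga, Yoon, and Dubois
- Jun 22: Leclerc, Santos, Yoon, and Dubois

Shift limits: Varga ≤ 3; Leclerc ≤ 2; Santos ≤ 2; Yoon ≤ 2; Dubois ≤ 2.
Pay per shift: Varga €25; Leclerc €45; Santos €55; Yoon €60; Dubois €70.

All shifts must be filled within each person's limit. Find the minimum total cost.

Jun 20 can only be covered by Yoon, so that assignment is forced.
Picking the cheapest available guard for each shift independently would cost €250, but that ignores the shift limits.
An optimal schedule: Jun 16→Leclerc, Jun 17→Santos, Jun 18→Varga, Jun 19→Varga, Jun 20→Yoon, Jun 21→Varga, Jun 22→Leclerc.
Total: 45 + 55 + 25 + 25 + 60 + 25 + 45 = €280.

€280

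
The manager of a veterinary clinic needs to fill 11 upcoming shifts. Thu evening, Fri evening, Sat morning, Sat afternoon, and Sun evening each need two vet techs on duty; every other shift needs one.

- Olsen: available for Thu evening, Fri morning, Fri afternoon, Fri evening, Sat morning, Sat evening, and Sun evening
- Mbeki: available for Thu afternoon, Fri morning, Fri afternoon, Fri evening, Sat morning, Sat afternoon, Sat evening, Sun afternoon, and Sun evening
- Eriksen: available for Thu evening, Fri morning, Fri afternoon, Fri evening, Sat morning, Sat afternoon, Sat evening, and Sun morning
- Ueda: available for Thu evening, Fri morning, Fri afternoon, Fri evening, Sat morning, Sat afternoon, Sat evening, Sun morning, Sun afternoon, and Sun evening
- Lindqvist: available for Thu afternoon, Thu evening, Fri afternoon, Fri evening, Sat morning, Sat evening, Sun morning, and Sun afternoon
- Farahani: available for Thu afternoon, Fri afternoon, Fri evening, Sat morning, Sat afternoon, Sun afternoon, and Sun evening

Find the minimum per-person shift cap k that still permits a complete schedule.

3

With 6 vet techs and 16 worker-slots to fill, someone must work at least ⌈16/6⌉ = 3 shifts, so k ≥ 3.
k = 3 works: Thu afternoon→Mbeki, Thu evening→Olsen+Eriksen, Fri morning→Olsen, Fri afternoon→Mbeki, Fri evening→Ueda+Lindqvist, Sat morning→Lindqvist+Farahani, Sat afternoon→Eriksen+Ueda, Sat evening→Olsen, Sun morning→Eriksen, Sun afternoon→Mbeki, Sun evening→Ueda+Farahani.
Loads: Olsen 3, Mbeki 3, Eriksen 3, Ueda 3, Lindqvist 2, Farahani 2 — all ≤ 3.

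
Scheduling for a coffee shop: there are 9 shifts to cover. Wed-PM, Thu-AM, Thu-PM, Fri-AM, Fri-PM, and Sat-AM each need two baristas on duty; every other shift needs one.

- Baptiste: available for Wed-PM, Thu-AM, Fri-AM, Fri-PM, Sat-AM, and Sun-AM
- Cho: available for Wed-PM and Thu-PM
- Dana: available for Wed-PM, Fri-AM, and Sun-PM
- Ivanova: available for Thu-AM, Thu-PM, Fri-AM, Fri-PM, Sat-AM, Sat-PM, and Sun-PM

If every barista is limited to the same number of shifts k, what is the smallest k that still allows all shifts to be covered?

5

With 4 baristas and 15 worker-slots to fill, someone must work at least ⌈15/4⌉ = 4 shifts, so k ≥ 4.
k = 4 fails: Shifts {Thu-AM, Thu-PM, Fri-PM, Sat-AM, Sat-PM} need 9 worker-slots in total, but the baristas available for any of those shifts (Baptiste, Cho, and Ivanova) can supply at most 8 among them. So no valid schedule exists.
k = 5 works: Wed-PM→Cho+Dana, Thu-AM→Baptiste+Ivanova, Thu-PM→Cho+Ivanova, Fri-AM→Baptiste+Dana, Fri-PM→Baptiste+Ivanova, Sat-AM→Baptiste+Ivanova, Sat-PM→Ivanova, Sun-AM→Baptiste, Sun-PM→Dana.
Loads: Baptiste 5, Cho 2, Dana 3, Ivanova 5 — all ≤ 5.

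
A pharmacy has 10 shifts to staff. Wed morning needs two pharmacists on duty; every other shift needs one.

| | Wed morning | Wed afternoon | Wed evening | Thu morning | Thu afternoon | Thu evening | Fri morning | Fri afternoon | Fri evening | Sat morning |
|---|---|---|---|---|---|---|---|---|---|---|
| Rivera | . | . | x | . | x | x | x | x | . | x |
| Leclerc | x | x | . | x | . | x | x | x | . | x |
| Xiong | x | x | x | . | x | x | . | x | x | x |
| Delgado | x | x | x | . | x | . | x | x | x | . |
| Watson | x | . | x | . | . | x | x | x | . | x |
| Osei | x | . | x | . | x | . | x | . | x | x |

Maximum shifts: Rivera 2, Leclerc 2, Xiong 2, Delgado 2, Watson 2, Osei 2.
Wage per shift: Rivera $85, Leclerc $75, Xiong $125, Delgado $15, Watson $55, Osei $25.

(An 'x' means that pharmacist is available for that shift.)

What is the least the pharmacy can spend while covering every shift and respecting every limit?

$635

Thu morning can only be covered by Leclerc, so that assignment is forced.
Picking the cheapest available pharmacist for each shift independently would cost $285, but that ignores the shift limits.
An optimal schedule: Wed morning→Leclerc+Xiong, Wed afternoon→Delgado, Wed evening→Osei, Thu morning→Leclerc, Thu afternoon→Osei, Thu evening→Watson, Fri morning→Watson, Fri afternoon→Rivera, Fri evening→Delgado, Sat morning→Rivera.
Total: 75 + 125 + 15 + 25 + 75 + 25 + 55 + 55 + 85 + 15 + 85 = $635.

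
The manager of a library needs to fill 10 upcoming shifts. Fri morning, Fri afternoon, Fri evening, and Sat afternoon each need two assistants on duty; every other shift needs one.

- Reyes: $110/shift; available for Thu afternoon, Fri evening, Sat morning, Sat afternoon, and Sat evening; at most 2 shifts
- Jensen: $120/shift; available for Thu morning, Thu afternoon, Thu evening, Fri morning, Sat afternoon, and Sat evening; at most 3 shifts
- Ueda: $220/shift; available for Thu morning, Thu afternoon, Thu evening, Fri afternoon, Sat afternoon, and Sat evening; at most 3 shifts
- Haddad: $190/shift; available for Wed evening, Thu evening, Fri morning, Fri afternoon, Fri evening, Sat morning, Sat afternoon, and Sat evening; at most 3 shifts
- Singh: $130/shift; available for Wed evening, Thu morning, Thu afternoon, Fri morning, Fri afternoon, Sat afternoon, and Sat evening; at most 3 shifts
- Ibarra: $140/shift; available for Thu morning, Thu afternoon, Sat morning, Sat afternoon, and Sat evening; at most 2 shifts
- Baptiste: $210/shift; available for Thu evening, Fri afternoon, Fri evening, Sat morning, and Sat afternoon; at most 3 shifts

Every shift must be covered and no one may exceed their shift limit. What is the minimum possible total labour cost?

$2030

Picking the cheapest available assistant for each shift independently would cost $1800, but that ignores the shift limits.
An optimal schedule: Wed evening→Singh, Thu morning→Jensen, Thu afternoon→Singh, Thu evening→Jensen, Fri morning→Jensen+Singh, Fri afternoon→Haddad+Baptiste, Fri evening→Reyes+Haddad, Sat morning→Reyes, Sat afternoon→Ibarra+Haddad, Sat evening→Ibarra.
Total: 130 + 120 + 130 + 120 + 120 + 130 + 190 + 210 + 110 + 190 + 110 + 140 + 190 + 140 = $2030.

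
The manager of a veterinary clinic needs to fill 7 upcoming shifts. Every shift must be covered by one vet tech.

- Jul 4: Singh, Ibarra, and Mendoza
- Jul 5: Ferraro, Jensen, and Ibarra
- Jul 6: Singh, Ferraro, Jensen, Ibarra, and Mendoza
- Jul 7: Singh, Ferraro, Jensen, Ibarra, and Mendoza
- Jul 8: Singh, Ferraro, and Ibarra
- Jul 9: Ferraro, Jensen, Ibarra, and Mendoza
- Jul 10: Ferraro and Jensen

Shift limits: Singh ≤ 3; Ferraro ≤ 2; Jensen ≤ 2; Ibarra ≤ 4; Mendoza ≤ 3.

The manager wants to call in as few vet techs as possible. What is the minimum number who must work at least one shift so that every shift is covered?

7 slots to fill and no one can take more than 4, so at least ⌈7/4⌉ = 2 vet techs are needed.
No set of 2 vet techs can cover every shift (each such set leaves at least one shift with no one available or exceeds a cap).
Singh, Ferraro, and Jensen alone can cover everything: Jul 4→Singh, Jul 5→Ferraro, Jul 6→Singh, Jul 7→Jensen, Jul 8→Singh, Jul 9→Ferraro, Jul 10→Jensen.

3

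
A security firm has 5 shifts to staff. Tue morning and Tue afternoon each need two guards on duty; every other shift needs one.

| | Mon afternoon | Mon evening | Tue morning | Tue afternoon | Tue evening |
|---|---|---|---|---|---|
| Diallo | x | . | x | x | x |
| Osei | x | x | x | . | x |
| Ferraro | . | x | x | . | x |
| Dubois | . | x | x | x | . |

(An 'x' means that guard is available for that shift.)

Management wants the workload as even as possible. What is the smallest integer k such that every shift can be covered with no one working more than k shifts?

2

With 4 guards and 7 worker-slots to fill, someone must work at least ⌈7/4⌉ = 2 shifts, so k ≥ 2.
k = 2 works: Mon afternoon→Diallo, Mon evening→Osei, Tue morning→Ferraro+Dubois, Tue afternoon→Diallo+Dubois, Tue evening→Osei.
Loads: Diallo 2, Osei 2, Ferraro 1, Dubois 2 — all ≤ 2.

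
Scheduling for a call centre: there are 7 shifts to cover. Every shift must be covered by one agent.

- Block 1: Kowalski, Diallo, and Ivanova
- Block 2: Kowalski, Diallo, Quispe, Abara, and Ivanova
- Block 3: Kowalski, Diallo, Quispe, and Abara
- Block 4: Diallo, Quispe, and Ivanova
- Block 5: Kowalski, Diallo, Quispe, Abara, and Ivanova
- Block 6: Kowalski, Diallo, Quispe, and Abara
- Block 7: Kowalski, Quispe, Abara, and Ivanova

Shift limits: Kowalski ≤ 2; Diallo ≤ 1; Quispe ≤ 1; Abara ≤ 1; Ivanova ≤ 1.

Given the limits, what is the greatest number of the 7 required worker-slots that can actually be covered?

6

Total capacity across all agents is 2+1+1+1+1 = 6, and 7 slots are needed, so at most 6 can be filled.
An assignment achieving 6: Block 1→Kowalski, Block 2→Ivanova, Block 3→Kowalski, Block 4→Diallo, Block 6→Quispe, Block 7→Abara.
Loads: Kowalski 2/2, Diallo 1/1, Quispe 1/1, Abara 1/1, Ivanova 1/1.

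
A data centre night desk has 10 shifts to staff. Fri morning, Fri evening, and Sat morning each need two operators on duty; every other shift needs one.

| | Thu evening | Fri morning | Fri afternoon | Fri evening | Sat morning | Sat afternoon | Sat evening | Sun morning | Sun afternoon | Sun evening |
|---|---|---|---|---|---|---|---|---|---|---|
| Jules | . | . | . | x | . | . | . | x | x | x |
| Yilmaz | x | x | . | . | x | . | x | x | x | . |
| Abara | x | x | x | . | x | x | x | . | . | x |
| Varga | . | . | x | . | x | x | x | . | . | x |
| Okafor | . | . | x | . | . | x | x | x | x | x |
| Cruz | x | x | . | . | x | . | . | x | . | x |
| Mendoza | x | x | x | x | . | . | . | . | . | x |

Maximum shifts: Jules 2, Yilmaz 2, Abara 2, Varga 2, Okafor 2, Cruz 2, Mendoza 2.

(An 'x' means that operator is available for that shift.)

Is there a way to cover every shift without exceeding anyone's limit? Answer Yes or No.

Fri evening can only be covered by Jules and Mendoza, so that assignment is forced.
One valid schedule: Thu evening→Yilmaz, Fri morning→Cruz+Mendoza, Fri afternoon→Abara, Fri evening→Jules+Mendoza, Sat morning→Varga+Cruz, Sat afternoon→Abara, Sat evening→Yilmaz, Sun morning→Okafor, Sun afternoon→Jules, Sun evening→Varga.
Loads: Jules 2/2, Yilmaz 2/2, Abara 2/2, Varga 2/2, Okafor 1/2, Cruz 2/2, Mendoza 2/2 — all within limits.

Yes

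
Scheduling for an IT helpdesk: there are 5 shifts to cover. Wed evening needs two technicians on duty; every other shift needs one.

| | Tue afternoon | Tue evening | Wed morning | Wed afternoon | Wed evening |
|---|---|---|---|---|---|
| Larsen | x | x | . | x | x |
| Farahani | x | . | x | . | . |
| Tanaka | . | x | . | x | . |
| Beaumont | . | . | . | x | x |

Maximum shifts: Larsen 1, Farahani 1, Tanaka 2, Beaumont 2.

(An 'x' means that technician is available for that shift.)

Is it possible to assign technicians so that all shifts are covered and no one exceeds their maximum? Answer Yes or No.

No

Total capacity is 6 and 6 slots are needed, so capacity alone doesn't rule it out.
Shifts {Tue afternoon, Wed morning, Wed evening} need 4 worker-slots in total, but the technicians available for any of those shifts (Larsen, Farahani, and Beaumont) can supply at most 3 among them. So no valid schedule exists.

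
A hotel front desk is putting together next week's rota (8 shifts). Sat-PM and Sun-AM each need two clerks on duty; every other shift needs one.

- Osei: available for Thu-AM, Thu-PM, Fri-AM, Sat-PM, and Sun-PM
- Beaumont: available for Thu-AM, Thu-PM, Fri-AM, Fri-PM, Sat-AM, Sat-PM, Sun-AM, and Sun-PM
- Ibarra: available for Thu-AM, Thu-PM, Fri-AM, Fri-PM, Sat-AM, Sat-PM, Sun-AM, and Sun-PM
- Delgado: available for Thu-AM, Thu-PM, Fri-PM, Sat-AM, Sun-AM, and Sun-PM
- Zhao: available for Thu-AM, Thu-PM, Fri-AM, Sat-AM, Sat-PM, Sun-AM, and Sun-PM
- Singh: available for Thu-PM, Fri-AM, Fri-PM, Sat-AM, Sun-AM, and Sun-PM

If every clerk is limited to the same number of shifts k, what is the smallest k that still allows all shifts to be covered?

2

With 6 clerks and 10 worker-slots to fill, someone must work at least ⌈10/6⌉ = 2 shifts, so k ≥ 2.
k = 2 works: Thu-AM→Osei, Thu-PM→Ibarra, Fri-AM→Osei, Fri-PM→Beaumont, Sat-AM→Beaumont, Sat-PM→Ibarra+Zhao, Sun-AM→Delgado+Zhao, Sun-PM→Delgado.
Loads: Osei 2, Beaumont 2, Ibarra 2, Delgado 2, Zhao 2, Singh 0 — all ≤ 2.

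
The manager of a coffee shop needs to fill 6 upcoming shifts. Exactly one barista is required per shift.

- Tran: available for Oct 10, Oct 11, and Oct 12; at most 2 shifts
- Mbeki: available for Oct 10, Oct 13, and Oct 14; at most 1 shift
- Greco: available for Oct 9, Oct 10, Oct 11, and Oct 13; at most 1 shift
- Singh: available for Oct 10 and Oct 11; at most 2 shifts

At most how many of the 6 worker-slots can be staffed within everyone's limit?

5

Total capacity across all baristas is 2+1+1+2 = 6, and 6 slots are needed, so at most 6 can be filled.
Shifts {Oct 9, Oct 13, Oct 14} need 3 slots but only Mbeki and Greco are available for them, supplying at most 2 — so at least 1 slot must go unfilled.
An assignment achieving 5: Oct 9→Greco, Oct 10→Singh, Oct 11→Tran, Oct 12→Tran, Oct 14→Mbeki.
Loads: Tran 2/2, Mbeki 1/1, Greco 1/1, Singh 1/2.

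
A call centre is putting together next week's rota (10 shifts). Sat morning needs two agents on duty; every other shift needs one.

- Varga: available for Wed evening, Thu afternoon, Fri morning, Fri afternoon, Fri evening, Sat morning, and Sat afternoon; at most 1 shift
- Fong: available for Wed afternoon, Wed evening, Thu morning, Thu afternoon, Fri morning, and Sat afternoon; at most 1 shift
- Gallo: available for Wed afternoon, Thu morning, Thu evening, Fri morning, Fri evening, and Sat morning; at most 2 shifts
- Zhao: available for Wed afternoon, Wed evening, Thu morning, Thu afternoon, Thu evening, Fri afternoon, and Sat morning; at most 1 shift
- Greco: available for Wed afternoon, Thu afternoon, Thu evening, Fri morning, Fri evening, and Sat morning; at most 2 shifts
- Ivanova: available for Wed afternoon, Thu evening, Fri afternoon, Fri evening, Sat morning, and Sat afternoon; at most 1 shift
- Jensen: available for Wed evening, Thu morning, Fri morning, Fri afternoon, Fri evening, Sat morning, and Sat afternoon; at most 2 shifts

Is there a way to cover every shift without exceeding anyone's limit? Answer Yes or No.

No

Total capacity is 1+1+2+1+2+1+2 = 10 but 11 worker-slots are needed — infeasible.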